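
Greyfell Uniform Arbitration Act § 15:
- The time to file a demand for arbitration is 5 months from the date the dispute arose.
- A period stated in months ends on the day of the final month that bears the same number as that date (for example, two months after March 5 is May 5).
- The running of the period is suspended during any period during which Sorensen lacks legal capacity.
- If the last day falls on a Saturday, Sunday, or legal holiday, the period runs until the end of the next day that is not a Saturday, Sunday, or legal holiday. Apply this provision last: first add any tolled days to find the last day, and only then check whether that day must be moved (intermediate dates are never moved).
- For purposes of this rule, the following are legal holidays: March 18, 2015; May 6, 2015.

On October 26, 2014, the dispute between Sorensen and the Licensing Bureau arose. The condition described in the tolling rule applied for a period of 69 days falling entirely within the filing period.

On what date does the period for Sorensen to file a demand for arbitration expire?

June 3, 2015

5 months after October 26, 2014 is March 26, 2015.
Tolling adds 69 days: March 26, 2015 + 69 days = June 3, 2015.
June 3, 2015 is a Wednesday and not a legal holiday, so no extension applies.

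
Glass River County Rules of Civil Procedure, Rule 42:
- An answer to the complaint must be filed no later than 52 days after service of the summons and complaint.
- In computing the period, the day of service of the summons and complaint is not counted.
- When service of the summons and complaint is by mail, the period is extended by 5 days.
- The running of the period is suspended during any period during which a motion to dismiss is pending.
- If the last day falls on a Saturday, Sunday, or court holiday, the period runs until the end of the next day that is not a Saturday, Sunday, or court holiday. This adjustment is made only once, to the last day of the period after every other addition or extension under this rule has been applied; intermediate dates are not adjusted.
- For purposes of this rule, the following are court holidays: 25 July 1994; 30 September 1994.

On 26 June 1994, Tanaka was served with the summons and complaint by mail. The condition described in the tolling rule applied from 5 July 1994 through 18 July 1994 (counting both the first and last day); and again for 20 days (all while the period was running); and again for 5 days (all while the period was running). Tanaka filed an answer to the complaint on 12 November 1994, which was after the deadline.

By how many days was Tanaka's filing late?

40 days

52 days after 26 June 1994 is August 17, 1994.
Service was by mail, adding 5 days: August 17, 1994 + 5 days = August 22, 1994.
From July 5, 1994 through July 18, 1994 inclusive is 14 days; tolling adds 14 days: August 22, 1994 + 14 days = September 5, 1994.
Tolling adds 20 days: September 5, 1994 + 20 days = September 25, 1994.
Tolling adds 5 days: September 25, 1994 + 5 days = September 30, 1994.
September 30, 1994 is a listed holiday; October 1, 1994 is Saturday; October 2, 1994 is Sunday. The next qualifying day is October 3, 1994.
The deadline is October 3, 1994; from October 3, 1994 to November 12, 1994 is 40 days.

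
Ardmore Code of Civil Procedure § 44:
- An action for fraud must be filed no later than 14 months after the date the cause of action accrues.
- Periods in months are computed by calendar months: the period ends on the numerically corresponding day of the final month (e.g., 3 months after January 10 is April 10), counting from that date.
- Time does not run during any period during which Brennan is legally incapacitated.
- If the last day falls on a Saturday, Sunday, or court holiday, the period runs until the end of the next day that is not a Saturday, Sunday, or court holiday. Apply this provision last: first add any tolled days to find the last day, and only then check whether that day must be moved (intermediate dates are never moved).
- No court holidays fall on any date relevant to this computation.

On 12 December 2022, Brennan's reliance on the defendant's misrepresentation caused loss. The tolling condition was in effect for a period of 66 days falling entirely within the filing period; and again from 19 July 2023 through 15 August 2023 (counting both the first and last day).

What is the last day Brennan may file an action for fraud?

14 months after 12 December 2022 is February 12, 2024.
Tolling adds 66 days: February 12, 2024 + 66 days = April 18, 2024.
From July 19, 2023 through August 15, 2023 inclusive is 28 days; tolling adds 28 days: April 18, 2024 + 28 days = May 16, 2024.
May 16, 2024 is a Thursday and not a court holiday, so no extension applies.

May 16, 2024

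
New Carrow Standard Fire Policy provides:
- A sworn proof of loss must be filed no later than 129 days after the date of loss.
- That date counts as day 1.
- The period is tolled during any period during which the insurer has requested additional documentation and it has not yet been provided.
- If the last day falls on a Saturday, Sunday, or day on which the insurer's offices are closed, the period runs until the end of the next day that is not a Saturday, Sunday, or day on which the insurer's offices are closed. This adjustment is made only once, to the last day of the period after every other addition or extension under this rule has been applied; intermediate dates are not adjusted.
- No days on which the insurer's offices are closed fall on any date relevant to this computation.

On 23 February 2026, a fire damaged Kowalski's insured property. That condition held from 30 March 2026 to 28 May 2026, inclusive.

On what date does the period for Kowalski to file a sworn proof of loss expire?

Counting 23 February 2026 as day 1, day 129 is July 1, 2026.
From March 30, 2026 through May 28, 2026 inclusive is 60 days; tolling adds 60 days: July 1, 2026 + 60 days = August 30, 2026.
August 30, 2026 is Sunday. The next qualifying day is August 31, 2026.

August 31, 2026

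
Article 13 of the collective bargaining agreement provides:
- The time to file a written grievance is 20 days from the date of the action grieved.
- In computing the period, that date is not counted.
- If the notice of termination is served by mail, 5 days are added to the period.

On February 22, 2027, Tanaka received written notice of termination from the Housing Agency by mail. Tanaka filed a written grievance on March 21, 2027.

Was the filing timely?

No

20 days after February 22, 2027 is March 14, 2027.
Service was by mail, adding 5 days: March 14, 2027 + 5 days = March 19, 2027.
The deadline is March 19, 2027; the filing on March 21, 2027 is after that date.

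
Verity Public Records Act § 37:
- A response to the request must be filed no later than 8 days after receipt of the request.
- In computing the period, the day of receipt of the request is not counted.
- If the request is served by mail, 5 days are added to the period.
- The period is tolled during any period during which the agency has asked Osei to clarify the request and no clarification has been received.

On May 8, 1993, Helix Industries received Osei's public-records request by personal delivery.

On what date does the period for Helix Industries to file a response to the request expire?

8 days after May 8, 1993 is May 16, 1993.
Service was not by mail, so no mail extension applies.

May 16, 1993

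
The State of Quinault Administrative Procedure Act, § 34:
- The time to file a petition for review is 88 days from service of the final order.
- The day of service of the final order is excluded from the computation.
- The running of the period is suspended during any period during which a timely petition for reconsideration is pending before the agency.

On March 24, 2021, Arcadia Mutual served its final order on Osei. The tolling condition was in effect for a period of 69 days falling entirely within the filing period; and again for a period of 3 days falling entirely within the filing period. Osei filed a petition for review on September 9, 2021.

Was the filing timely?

No

88 days after March 24, 2021 is June 20, 2021.
Tolling adds 69 days: June 20, 2021 + 69 days = August 28, 2021.
Tolling adds 3 days: August 28, 2021 + 3 days = August 31, 2021.
The deadline is August 31, 2021; the filing on September 9, 2021 is after that date.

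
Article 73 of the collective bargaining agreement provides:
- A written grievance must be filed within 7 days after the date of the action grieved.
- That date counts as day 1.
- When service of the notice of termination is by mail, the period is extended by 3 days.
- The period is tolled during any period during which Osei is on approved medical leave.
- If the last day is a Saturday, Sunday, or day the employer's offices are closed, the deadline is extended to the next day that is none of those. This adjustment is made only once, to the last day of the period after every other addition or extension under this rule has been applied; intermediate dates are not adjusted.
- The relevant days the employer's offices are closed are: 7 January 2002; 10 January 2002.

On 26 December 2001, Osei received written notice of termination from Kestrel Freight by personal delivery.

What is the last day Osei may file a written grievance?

January 1, 2002

Counting 26 December 2001 as day 1, day 7 is January 1, 2002.
Service was not by mail, so no mail extension applies.
January 1, 2002 is a Tuesday and not a day the employer's offices are closed, so no extension applies.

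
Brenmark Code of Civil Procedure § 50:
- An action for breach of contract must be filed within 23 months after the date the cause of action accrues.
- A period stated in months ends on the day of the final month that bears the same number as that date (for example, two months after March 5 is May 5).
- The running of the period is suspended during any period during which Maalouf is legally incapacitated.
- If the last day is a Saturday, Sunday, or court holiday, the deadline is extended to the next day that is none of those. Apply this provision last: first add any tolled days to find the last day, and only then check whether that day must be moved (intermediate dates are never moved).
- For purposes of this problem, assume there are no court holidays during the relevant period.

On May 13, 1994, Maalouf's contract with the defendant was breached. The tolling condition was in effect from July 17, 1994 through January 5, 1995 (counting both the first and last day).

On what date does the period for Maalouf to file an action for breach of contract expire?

23 months after May 13, 1994 is April 13, 1996.
From July 17, 1994 through January 5, 1995 inclusive is 173 days; tolling adds 173 days: April 13, 1996 + 173 days = October 3, 1996.
October 3, 1996 is a Thursday and not a court holiday, so no extension applies.

October 3, 1996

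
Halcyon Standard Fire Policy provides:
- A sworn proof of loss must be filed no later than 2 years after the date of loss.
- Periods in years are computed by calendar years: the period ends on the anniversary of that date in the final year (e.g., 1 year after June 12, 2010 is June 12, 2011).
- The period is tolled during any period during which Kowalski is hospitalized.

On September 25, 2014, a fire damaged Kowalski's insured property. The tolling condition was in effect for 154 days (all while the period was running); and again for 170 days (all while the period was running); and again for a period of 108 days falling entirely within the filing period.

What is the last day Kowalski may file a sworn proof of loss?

2 years after September 25, 2014 is September 25, 2016.
Tolling adds 154 days: September 25, 2016 + 154 days = February 26, 2017.
Tolling adds 170 days: February 26, 2017 + 170 days = August 15, 2017.
Tolling adds 108 days: August 15, 2017 + 108 days = December 1, 2017.

December 1, 2017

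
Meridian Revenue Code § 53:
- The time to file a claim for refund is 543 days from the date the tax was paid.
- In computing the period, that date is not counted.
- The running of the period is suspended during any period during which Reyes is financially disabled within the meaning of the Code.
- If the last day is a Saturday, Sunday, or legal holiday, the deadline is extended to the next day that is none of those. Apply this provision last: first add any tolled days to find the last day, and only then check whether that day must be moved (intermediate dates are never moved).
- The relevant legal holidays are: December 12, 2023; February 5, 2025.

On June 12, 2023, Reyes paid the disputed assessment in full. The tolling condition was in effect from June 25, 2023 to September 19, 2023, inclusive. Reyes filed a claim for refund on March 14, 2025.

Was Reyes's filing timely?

543 days after June 12, 2023 is December 6, 2024.
From June 25, 2023 through September 19, 2023 inclusive is 87 days; tolling adds 87 days: December 6, 2024 + 87 days = March 3, 2025.
March 3, 2025 is a Monday and not a legal holiday, so no extension applies.
The deadline is March 3, 2025; the filing on March 14, 2025 is after that date.

No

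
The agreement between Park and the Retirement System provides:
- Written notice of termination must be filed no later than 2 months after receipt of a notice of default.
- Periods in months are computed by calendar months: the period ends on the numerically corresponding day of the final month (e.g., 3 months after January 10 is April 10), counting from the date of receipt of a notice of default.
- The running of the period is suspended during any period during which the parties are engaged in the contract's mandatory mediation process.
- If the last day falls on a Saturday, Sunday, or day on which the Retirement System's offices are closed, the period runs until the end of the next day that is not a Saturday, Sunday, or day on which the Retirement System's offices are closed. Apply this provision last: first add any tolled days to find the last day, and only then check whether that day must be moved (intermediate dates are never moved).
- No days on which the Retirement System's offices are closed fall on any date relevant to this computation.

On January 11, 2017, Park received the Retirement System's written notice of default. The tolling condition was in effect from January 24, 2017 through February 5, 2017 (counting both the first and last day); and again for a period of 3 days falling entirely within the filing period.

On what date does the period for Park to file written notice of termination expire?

2 months after January 11, 2017 is March 11, 2017.
From January 24, 2017 through February 5, 2017 inclusive is 13 days; tolling adds 13 days: March 11, 2017 + 13 days = March 24, 2017.
Tolling adds 3 days: March 24, 2017 + 3 days = March 27, 2017.
March 27, 2017 is a Monday and not a day on which the Retirement System's offices are closed, so no extension applies.

March 27, 2017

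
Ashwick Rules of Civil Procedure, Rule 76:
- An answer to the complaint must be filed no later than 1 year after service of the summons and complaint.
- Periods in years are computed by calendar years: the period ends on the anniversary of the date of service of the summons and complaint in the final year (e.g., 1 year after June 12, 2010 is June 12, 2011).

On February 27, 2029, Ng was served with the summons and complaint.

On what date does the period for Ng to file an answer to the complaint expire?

February 27, 2030

1 year after February 27, 2029 is February 27, 2030.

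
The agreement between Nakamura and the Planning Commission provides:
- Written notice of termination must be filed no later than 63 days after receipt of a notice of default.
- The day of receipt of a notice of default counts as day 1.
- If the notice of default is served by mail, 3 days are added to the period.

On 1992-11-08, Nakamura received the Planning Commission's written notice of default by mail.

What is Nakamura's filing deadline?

Counting 1992-11-08 as day 1, day 63 is January 9, 1993.
Service was by mail, adding 3 days: January 9, 1993 + 3 days = January 12, 1993.

January 12, 1993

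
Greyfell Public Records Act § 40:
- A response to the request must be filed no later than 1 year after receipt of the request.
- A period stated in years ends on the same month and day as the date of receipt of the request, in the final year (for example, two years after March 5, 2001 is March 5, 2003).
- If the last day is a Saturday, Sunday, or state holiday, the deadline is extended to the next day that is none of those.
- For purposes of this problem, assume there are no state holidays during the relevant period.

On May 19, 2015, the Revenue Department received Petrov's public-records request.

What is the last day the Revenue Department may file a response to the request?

May 19, 2016

1 year after May 19, 2015 is May 19, 2016.
May 19, 2016 is a Thursday and not a state holiday, so no extension applies.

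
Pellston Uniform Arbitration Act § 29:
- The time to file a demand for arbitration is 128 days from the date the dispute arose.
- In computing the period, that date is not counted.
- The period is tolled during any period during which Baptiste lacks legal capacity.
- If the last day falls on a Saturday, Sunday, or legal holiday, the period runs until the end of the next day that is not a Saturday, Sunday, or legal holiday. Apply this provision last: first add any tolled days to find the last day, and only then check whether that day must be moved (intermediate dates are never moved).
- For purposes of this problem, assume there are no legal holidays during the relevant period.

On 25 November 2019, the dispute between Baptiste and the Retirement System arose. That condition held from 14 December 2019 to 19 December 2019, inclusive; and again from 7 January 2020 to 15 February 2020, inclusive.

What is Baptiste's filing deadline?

May 18, 2020

128 days after 25 November 2019 is April 1, 2020.
From December 14, 2019 through December 19, 2019 inclusive is 6 days; tolling adds 6 days: April 1, 2020 + 6 days = April 7, 2020.
From January 7, 2020 through February 15, 2020 inclusive is 40 days; tolling adds 40 days: April 7, 2020 + 40 days = May 17, 2020.
May 17, 2020 is Sunday. The next qualifying day is May 18, 2020.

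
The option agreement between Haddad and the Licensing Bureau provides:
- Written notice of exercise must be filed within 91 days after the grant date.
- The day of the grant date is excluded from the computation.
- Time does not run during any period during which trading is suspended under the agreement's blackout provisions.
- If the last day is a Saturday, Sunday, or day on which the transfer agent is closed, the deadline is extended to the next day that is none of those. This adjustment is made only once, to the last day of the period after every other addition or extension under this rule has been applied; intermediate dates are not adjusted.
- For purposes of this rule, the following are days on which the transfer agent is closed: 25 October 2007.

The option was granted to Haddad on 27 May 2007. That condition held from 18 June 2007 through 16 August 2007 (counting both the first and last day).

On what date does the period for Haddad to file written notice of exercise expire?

October 26, 2007

91 days after 27 May 2007 is August 26, 2007.
From June 18, 2007 through August 16, 2007 inclusive is 60 days; tolling adds 60 days: August 26, 2007 + 60 days = October 25, 2007.
October 25, 2007 is a listed holiday. The next qualifying day is October 26, 2007.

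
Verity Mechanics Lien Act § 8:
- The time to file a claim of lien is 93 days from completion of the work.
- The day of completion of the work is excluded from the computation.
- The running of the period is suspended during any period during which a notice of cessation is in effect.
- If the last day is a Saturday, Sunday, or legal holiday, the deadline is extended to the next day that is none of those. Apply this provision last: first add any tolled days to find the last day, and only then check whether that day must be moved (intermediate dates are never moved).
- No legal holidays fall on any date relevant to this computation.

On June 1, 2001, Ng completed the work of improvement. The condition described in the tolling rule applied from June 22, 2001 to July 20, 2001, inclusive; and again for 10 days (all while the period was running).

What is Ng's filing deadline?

93 days after June 1, 2001 is September 2, 2001.
From June 22, 2001 through July 20, 2001 inclusive is 29 days; tolling adds 29 days: September 2, 2001 + 29 days = October 1, 2001.
Tolling adds 10 days: October 1, 2001 + 10 days = October 11, 2001.
October 11, 2001 is a Thursday and not a legal holiday, so no extension applies.

October 11, 2001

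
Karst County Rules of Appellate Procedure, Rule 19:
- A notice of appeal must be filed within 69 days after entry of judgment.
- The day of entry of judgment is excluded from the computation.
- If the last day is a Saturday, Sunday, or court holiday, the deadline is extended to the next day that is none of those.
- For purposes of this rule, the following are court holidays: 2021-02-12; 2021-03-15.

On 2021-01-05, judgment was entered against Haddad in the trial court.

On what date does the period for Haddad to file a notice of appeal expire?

69 days after 2021-01-05 is March 15, 2021.
March 15, 2021 is a listed holiday. The next qualifying day is March 16, 2021.

March 16, 2021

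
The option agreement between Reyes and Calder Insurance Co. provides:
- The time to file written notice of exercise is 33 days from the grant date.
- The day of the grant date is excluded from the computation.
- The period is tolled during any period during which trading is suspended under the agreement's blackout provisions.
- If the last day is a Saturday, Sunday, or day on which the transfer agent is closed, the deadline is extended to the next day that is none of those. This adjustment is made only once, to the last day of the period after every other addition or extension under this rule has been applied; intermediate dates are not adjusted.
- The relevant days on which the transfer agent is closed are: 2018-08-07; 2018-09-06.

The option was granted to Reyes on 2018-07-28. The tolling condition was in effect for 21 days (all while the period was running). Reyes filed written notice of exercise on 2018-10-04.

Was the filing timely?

No

33 days after 2018-07-28 is August 30, 2018.
Tolling adds 21 days: August 30, 2018 + 21 days = September 20, 2018.
September 20, 2018 is a Thursday and not a day on which the transfer agent is closed, so no extension applies.
The deadline is September 20, 2018; the filing on October 4, 2018 is after that date.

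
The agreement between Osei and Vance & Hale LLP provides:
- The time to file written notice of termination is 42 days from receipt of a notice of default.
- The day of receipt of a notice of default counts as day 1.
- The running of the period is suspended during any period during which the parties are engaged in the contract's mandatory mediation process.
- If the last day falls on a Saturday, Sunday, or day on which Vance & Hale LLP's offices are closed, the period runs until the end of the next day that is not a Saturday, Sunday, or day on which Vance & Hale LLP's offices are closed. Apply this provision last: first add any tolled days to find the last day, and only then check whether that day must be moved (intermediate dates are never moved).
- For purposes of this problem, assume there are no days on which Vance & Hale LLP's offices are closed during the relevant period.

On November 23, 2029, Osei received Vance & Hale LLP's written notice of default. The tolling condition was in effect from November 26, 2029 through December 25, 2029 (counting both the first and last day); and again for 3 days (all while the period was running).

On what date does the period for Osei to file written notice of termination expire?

February 5, 2030

Counting November 23, 2029 as day 1, day 42 is January 3, 2030.
From November 26, 2029 through December 25, 2029 inclusive is 30 days; tolling adds 30 days: January 3, 2030 + 30 days = February 2, 2030.
Tolling adds 3 days: February 2, 2030 + 3 days = February 5, 2030.
February 5, 2030 is a Tuesday and not a day on which Vance & Hale LLP's offices are closed, so no extension applies.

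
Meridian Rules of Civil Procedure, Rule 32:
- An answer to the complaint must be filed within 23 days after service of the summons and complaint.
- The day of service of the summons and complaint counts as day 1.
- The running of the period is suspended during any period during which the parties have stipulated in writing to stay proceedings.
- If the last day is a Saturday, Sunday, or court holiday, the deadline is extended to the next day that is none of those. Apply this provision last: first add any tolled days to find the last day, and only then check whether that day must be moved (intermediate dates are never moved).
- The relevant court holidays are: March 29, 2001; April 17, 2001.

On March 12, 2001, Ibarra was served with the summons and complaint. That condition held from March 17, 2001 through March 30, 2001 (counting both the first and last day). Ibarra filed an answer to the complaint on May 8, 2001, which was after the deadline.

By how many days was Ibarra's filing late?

20 days

Counting March 12, 2001 as day 1, day 23 is April 3, 2001.
From March 17, 2001 through March 30, 2001 inclusive is 14 days; tolling adds 14 days: April 3, 2001 + 14 days = April 17, 2001.
April 17, 2001 is a listed holiday. The next qualifying day is April 18, 2001.
The deadline is April 18, 2001; from April 18, 2001 to May 8, 2001 is 20 days.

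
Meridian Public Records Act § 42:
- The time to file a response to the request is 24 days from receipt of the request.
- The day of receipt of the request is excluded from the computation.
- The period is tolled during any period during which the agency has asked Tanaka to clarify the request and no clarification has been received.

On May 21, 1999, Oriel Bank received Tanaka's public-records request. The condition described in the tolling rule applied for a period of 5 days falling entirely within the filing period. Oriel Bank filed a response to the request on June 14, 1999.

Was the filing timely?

24 days after May 21, 1999 is June 14, 1999.
Tolling adds 5 days: June 14, 1999 + 5 days = June 19, 1999.
The deadline is June 19, 1999; the filing on June 14, 1999 is on or before that date.

Yes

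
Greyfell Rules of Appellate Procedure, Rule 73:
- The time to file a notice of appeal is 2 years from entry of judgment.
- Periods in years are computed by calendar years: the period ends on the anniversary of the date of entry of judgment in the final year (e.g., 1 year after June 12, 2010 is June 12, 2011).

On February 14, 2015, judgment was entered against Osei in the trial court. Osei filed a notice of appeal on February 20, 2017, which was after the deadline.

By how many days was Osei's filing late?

2 years after February 14, 2015 is February 14, 2017.
The deadline is February 14, 2017; from February 14, 2017 to February 20, 2017 is 6 days.

6 days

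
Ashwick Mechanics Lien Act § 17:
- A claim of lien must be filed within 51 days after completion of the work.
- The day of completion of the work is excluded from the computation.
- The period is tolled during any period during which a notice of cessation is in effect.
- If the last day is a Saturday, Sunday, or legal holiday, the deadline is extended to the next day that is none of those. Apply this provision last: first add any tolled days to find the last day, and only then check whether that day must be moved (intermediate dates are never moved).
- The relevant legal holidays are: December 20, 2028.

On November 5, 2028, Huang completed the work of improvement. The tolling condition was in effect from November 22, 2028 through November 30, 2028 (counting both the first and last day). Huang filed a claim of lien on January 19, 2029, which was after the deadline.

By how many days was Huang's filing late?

15 days

51 days after November 5, 2028 is December 26, 2028.
From November 22, 2028 through November 30, 2028 inclusive is 9 days; tolling adds 9 days: December 26, 2028 + 9 days = January 4, 2029.
January 4, 2029 is a Thursday and not a legal holiday, so no extension applies.
The deadline is January 4, 2029; from January 4, 2029 to January 19, 2029 is 15 days.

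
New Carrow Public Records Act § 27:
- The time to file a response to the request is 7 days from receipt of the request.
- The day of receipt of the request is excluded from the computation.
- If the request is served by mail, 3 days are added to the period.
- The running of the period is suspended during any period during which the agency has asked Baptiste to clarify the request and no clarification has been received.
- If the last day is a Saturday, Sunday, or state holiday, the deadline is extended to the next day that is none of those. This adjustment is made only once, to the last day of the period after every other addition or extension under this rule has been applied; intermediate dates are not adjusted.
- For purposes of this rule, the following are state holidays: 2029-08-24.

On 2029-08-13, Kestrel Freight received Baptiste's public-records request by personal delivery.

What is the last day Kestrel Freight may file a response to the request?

August 20, 2029

7 days after 2029-08-13 is August 20, 2029.
Service was not by mail, so no mail extension applies.
August 20, 2029 is a Monday and not a state holiday, so no extension applies.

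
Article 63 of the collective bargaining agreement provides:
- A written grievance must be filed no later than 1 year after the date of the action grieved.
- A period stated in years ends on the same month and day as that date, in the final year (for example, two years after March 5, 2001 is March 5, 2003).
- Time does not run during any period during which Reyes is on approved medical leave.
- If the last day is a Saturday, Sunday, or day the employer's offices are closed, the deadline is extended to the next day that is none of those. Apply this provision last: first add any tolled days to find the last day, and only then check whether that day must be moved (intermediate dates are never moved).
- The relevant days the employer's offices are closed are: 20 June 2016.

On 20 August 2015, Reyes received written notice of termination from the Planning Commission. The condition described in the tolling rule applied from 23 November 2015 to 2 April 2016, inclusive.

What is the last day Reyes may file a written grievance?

1 year after 20 August 2015 is August 20, 2016.
From November 23, 2015 through April 2, 2016 inclusive is 132 days; tolling adds 132 days: August 20, 2016 + 132 days = December 30, 2016.
December 30, 2016 is a Friday and not a day the employer's offices are closed, so no extension applies.

December 30, 2016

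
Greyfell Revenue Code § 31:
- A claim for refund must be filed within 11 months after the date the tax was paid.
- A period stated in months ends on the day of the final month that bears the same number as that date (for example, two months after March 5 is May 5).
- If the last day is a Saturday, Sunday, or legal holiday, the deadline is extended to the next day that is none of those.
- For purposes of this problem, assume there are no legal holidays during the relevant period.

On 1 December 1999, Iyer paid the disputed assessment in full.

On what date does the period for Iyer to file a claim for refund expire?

11 months after 1 December 1999 is November 1, 2000.
November 1, 2000 is a Wednesday and not a legal holiday, so no extension applies.

November 1, 2000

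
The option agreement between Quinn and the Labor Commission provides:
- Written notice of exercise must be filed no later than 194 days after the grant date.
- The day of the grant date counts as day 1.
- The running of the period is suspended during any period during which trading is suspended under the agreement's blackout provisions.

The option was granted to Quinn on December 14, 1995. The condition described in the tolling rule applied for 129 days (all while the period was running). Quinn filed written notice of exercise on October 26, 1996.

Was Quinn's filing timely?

Yes

Counting December 14, 1995 as day 1, day 194 is June 24, 1996.
Tolling adds 129 days: June 24, 1996 + 129 days = October 31, 1996.
The deadline is October 31, 1996; the filing on October 26, 1996 is on or before that date.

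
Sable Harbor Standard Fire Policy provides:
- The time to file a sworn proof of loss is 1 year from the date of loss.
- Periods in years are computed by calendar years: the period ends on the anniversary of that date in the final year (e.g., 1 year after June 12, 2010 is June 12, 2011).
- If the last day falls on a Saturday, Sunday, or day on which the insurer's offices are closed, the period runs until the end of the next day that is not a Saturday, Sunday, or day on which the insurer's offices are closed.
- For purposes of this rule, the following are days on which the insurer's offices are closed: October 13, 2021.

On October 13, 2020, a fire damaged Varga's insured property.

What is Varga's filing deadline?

October 14, 2021

1 year after October 13, 2020 is October 13, 2021.
October 13, 2021 is a listed holiday. The next qualifying day is October 14, 2021.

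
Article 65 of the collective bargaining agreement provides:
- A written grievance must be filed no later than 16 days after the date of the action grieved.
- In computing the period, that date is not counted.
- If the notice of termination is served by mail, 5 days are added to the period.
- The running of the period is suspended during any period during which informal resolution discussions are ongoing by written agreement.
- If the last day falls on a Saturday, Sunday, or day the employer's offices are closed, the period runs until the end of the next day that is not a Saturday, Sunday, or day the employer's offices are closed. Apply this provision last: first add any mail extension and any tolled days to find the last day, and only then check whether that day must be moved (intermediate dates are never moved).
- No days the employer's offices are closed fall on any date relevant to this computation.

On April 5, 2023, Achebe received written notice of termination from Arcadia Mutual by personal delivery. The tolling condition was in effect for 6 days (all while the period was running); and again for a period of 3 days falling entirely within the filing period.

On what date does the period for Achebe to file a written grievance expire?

16 days after April 5, 2023 is April 21, 2023.
Service was not by mail, so no mail extension applies.
Tolling adds 6 days: April 21, 2023 + 6 days = April 27, 2023.
Tolling adds 3 days: April 27, 2023 + 3 days = April 30, 2023.
April 30, 2023 is Sunday. The next qualifying day is May 1, 2023.

May 1, 2023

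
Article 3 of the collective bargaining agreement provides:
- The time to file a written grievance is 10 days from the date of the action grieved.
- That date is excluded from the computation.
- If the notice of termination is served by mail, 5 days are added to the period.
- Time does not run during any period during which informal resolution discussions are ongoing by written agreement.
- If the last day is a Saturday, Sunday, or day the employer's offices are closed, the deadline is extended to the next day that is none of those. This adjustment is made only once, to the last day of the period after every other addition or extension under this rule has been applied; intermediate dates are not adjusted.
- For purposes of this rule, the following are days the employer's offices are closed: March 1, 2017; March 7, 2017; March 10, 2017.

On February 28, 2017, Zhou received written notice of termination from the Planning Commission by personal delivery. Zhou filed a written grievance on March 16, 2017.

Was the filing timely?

No

10 days after February 28, 2017 is March 10, 2017.
Service was not by mail, so no mail extension applies.
March 10, 2017 is a listed holiday; March 11, 2017 is Saturday; March 12, 2017 is Sunday. The next qualifying day is March 13, 2017.
The deadline is March 13, 2017; the filing on March 16, 2017 is after that date.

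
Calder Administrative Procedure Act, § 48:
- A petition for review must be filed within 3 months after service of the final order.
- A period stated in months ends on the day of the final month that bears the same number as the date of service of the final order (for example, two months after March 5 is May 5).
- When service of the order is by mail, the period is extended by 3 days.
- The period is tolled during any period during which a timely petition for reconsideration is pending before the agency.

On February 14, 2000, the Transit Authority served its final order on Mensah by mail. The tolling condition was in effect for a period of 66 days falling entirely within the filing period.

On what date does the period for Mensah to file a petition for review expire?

3 months after February 14, 2000 is May 14, 2000.
Service was by mail, adding 3 days: May 14, 2000 + 3 days = May 17, 2000.
Tolling adds 66 days: May 17, 2000 + 66 days = July 22, 2000.

July 22, 2000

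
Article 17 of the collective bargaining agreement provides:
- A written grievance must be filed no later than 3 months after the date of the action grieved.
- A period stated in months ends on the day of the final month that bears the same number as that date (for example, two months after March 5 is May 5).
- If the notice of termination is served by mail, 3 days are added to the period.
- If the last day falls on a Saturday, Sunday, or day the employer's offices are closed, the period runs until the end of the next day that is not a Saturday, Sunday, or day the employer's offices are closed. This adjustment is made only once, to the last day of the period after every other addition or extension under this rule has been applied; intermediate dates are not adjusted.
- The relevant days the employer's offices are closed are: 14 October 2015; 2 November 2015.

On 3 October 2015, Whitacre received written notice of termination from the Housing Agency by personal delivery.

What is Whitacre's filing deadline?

January 4, 2016

3 months after 3 October 2015 is January 3, 2016.
Service was not by mail, so no mail extension applies.
January 3, 2016 is Sunday. The next qualifying day is January 4, 2016.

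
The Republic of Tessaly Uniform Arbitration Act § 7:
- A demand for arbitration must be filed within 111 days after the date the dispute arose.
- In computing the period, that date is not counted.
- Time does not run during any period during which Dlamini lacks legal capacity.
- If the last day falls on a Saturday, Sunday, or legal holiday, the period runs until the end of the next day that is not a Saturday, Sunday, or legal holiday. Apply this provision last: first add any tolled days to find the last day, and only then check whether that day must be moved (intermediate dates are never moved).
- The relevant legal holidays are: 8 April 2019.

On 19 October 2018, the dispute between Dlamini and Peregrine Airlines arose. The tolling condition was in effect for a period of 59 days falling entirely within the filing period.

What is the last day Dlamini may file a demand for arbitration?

April 9, 2019

111 days after 19 October 2018 is February 7, 2019.
Tolling adds 59 days: February 7, 2019 + 59 days = April 7, 2019.
April 7, 2019 is Sunday; April 8, 2019 is a listed holiday. The next qualifying day is April 9, 2019.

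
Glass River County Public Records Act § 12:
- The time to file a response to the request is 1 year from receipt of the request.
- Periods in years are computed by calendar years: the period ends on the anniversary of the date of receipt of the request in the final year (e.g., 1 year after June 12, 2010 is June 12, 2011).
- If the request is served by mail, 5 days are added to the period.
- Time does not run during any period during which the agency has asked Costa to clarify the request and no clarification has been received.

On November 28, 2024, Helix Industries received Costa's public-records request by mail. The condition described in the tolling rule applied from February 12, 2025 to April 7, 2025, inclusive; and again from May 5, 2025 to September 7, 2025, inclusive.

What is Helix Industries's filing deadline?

June 2, 2026

1 year after November 28, 2024 is November 28, 2025.
Service was by mail, adding 5 days: November 28, 2025 + 5 days = December 3, 2025.
From February 12, 2025 through April 7, 2025 inclusive is 55 days; tolling adds 55 days: December 3, 2025 + 55 days = January 27, 2026.
From May 5, 2025 through September 7, 2025 inclusive is 126 days; tolling adds 126 days: January 27, 2026 + 126 days = June 2, 2026.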